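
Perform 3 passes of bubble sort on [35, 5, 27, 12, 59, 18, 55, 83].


Initial: [35, 5, 27, 12, 59, 18, 55, 83]
Pass 1: [5, 27, 12, 35, 18, 55, 59, 83] (5 swaps)
Pass 2: [5, 12, 27, 18, 35, 55, 59, 83] (2 swaps)
Pass 3: [5, 12, 18, 27, 35, 55, 59, 83] (1 swaps)

After 3 passes: [5, 12, 18, 27, 35, 55, 59, 83]


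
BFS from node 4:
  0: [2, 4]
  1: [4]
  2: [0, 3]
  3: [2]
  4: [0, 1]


Visit 4, enqueue [0, 1]
Visit 0, enqueue [2]
Visit 1, enqueue []
Visit 2, enqueue [3]
Visit 3, enqueue []

BFS order: [4, 0, 1, 2, 3]


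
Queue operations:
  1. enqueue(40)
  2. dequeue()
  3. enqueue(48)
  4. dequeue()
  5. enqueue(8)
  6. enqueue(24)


enqueue(40) -> [40]
dequeue()->40, []
enqueue(48) -> [48]
dequeue()->48, []
enqueue(8) -> [8]
enqueue(24) -> [8, 24]

Final queue: [8, 24]


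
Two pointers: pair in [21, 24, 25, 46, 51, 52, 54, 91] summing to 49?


lo=0(21)+hi=7(91)=112
lo=0(21)+hi=6(54)=75
lo=0(21)+hi=5(52)=73
lo=0(21)+hi=4(51)=72
lo=0(21)+hi=3(46)=67
lo=0(21)+hi=2(25)=46
lo=1(24)+hi=2(25)=49

Yes: 24+25=49


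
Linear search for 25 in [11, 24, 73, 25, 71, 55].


i=0: 11!=25
i=1: 24!=25
i=2: 73!=25
i=3: 25==25 found!

Found at 3, 4 comps


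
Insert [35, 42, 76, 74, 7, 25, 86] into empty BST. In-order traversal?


Insert 35: root
Insert 42: R from 35
Insert 76: R from 35 -> R from 42
Insert 74: R from 35 -> R from 42 -> L from 76
Insert 7: L from 35
Insert 25: L from 35 -> R from 7
Insert 86: R from 35 -> R from 42 -> R from 76

In-order: [7, 25, 35, 42, 74, 76, 86]


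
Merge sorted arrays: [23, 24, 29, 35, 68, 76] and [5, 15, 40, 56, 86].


Take 5 from B
Take 15 from B
Take 23 from A
Take 24 from A
Take 29 from A
Take 35 from A
Take 40 from B
Take 56 from B
Take 68 from A
Take 76 from A

Merged: [5, 15, 23, 24, 29, 35, 40, 56, 68, 76, 86]


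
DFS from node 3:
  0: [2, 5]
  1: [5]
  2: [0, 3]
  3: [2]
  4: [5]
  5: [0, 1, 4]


Visit 3, push [2]
Visit 2, push [0]
Visit 0, push [5]
Visit 5, push [4, 1]
Visit 1, push []
Visit 4, push []

DFS order: [3, 2, 0, 5, 1, 4]


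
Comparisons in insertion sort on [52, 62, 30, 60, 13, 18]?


Algorithm: insertion sort
Input: [52, 62, 30, 60, 13, 18]
Sorted: [13, 18, 30, 52, 60, 62]

14


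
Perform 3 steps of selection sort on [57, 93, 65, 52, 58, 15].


Initial: [57, 93, 65, 52, 58, 15]
Step 1: min=15 at 5
  Swap: [15, 93, 65, 52, 58, 57]
Step 2: min=52 at 3
  Swap: [15, 52, 65, 93, 58, 57]
Step 3: min=57 at 5
  Swap: [15, 52, 57, 93, 58, 65]

After 3 steps: [15, 52, 57, 93, 58, 65]


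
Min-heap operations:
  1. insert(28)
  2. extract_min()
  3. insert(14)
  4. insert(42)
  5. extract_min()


insert(28) -> [28]
extract_min()->28, []
insert(14) -> [14]
insert(42) -> [14, 42]
extract_min()->14, [42]

Final heap: [42]


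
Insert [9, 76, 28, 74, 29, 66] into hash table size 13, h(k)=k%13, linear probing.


Insert 9: h=9 -> slot 9
Insert 76: h=11 -> slot 11
Insert 28: h=2 -> slot 2
Insert 74: h=9, 1 probes -> slot 10
Insert 29: h=3 -> slot 3
Insert 66: h=1 -> slot 1

Table: [None, 66, 28, 29, None, None, None, None, None, 9, 74, 76, None]


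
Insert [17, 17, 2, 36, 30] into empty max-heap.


Insert 17: [17]
Insert 17: [17, 17]
Insert 2: [17, 17, 2]
Insert 36: [36, 17, 2, 17]
Insert 30: [36, 30, 2, 17, 17]

Final heap: [36, 30, 2, 17, 17]


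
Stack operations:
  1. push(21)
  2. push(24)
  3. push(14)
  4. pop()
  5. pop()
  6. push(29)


push(21) -> [21]
push(24) -> [21, 24]
push(14) -> [21, 24, 14]
pop()->14, [21, 24]
pop()->24, [21]
push(29) -> [21, 29]

Final stack: [21, 29]


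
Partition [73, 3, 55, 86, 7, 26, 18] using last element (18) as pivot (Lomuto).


Pivot: 18
  3 <= 18: swap -> [3, 73, 55, 86, 7, 26, 18]
  7 <= 18: swap -> [3, 7, 55, 86, 73, 26, 18]
Place pivot at 2: [3, 7, 18, 86, 73, 26, 55]

Partitioned: [3, 7, 18, 86, 73, 26, 55]


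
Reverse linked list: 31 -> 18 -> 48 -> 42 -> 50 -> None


Step 1: curr=31, set curr.next=prev(None) | reversed so far: 31
Step 2: curr=18, set curr.next=prev(31) | reversed so far: 18 -> 31
Step 3: curr=48, set curr.next=prev(18) | reversed so far: 48 -> 18 -> 31
Step 4: curr=42, set curr.next=prev(48) | reversed so far: 42 -> 48 -> 18 -> 31
Step 5: curr=50, set curr.next=prev(42) | reversed so far: 50 -> 42 -> 48 -> 18 -> 31

50 -> 42 -> 48 -> 18 -> 31 -> None


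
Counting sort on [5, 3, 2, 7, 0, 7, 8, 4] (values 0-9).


Input: [5, 3, 2, 7, 0, 7, 8, 4]
Counts: [1, 0, 1, 1, 1, 1, 0, 2, 1, 0]

Sorted: [0, 2, 3, 4, 5, 7, 7, 8]


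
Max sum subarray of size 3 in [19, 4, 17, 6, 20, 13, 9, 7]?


[0:3]: 40
[1:4]: 27
[2:5]: 43
[3:6]: 39
[4:7]: 42
[5:8]: 29

Max: 43 at [2:5]


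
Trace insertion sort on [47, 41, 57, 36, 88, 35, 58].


Initial: [47, 41, 57, 36, 88, 35, 58]
Insert 41: [41, 47, 57, 36, 88, 35, 58]
Insert 57: [41, 47, 57, 36, 88, 35, 58]
Insert 36: [36, 41, 47, 57, 88, 35, 58]
Insert 88: [36, 41, 47, 57, 88, 35, 58]
Insert 35: [35, 36, 41, 47, 57, 88, 58]
Insert 58: [35, 36, 41, 47, 57, 58, 88]

Sorted: [35, 36, 41, 47, 57, 58, 88]


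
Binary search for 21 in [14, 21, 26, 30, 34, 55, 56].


Step 1: lo=0, hi=6, mid=3, val=30
Step 2: lo=0, hi=2, mid=1, val=21

Found at index 1


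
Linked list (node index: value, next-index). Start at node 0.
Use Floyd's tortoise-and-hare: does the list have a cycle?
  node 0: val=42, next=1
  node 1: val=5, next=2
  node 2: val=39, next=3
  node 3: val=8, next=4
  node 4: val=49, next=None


Floyd's tortoise (slow, +1) and hare (fast, +2):
  init: slow=0, fast=0
  step 1: slow=1, fast=2
  step 2: slow=2, fast=4
  step 3: fast -> None, no cycle

Cycle: no


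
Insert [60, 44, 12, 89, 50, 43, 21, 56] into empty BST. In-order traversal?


Insert 60: root
Insert 44: L from 60
Insert 12: L from 60 -> L from 44
Insert 89: R from 60
Insert 50: L from 60 -> R from 44
Insert 43: L from 60 -> L from 44 -> R from 12
Insert 21: L from 60 -> L from 44 -> R from 12 -> L from 43
Insert 56: L from 60 -> R from 44 -> R from 50

In-order: [12, 21, 43, 44, 50, 56, 60, 89]


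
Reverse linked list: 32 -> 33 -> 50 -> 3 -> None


Step 1: curr=32, set curr.next=prev(None) | reversed so far: 32
Step 2: curr=33, set curr.next=prev(32) | reversed so far: 33 -> 32
Step 3: curr=50, set curr.next=prev(33) | reversed so far: 50 -> 33 -> 32
Step 4: curr=3, set curr.next=prev(50) | reversed so far: 3 -> 50 -> 33 -> 32

3 -> 50 -> 33 -> 32 -> None


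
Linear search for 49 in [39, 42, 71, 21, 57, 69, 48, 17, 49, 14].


i=0: 39!=49
i=1: 42!=49
i=2: 71!=49
i=3: 21!=49
i=4: 57!=49
i=5: 69!=49
i=6: 48!=49
i=7: 17!=49
i=8: 49==49 found!

Found at 8, 9 comps


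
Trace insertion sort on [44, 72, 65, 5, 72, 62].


Initial: [44, 72, 65, 5, 72, 62]
Insert 72: [44, 72, 65, 5, 72, 62]
Insert 65: [44, 65, 72, 5, 72, 62]
Insert 5: [5, 44, 65, 72, 72, 62]
Insert 72: [5, 44, 65, 72, 72, 62]
Insert 62: [5, 44, 62, 65, 72, 72]

Sorted: [5, 44, 62, 65, 72, 72]


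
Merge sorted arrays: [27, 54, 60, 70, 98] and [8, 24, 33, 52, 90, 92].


Take 8 from B
Take 24 from B
Take 27 from A
Take 33 from B
Take 52 from B
Take 54 from A
Take 60 from A
Take 70 from A
Take 90 from B
Take 92 from B

Merged: [8, 24, 27, 33, 52, 54, 60, 70, 90, 92, 98]


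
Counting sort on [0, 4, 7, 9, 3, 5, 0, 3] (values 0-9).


Input: [0, 4, 7, 9, 3, 5, 0, 3]
Counts: [2, 0, 0, 2, 1, 1, 0, 1, 0, 1]

Sorted: [0, 0, 3, 3, 4, 5, 7, 9]


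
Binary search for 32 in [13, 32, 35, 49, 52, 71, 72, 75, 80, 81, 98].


Step 1: lo=0, hi=10, mid=5, val=71
Step 2: lo=0, hi=4, mid=2, val=35
Step 3: lo=0, hi=1, mid=0, val=13
Step 4: lo=1, hi=1, mid=1, val=32

Found at index 1


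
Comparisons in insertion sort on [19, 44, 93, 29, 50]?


Algorithm: insertion sort
Input: [19, 44, 93, 29, 50]
Sorted: [19, 29, 44, 50, 93]

7


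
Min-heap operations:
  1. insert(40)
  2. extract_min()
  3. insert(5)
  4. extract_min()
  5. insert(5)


insert(40) -> [40]
extract_min()->40, []
insert(5) -> [5]
extract_min()->5, []
insert(5) -> [5]

Final heap: [5]


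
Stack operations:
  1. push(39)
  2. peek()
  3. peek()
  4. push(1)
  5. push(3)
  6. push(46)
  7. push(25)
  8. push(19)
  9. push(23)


push(39) -> [39]
peek()->39
peek()->39
push(1) -> [39, 1]
push(3) -> [39, 1, 3]
push(46) -> [39, 1, 3, 46]
push(25) -> [39, 1, 3, 46, 25]
push(19) -> [39, 1, 3, 46, 25, 19]
push(23) -> [39, 1, 3, 46, 25, 19, 23]

Final stack: [39, 1, 3, 46, 25, 19, 23]


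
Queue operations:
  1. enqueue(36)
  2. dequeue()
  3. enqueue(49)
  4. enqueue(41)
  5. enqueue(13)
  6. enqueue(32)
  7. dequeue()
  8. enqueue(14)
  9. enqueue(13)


enqueue(36) -> [36]
dequeue()->36, []
enqueue(49) -> [49]
enqueue(41) -> [49, 41]
enqueue(13) -> [49, 41, 13]
enqueue(32) -> [49, 41, 13, 32]
dequeue()->49, [41, 13, 32]
enqueue(14) -> [41, 13, 32, 14]
enqueue(13) -> [41, 13, 32, 14, 13]

Final queue: [41, 13, 32, 14, 13]


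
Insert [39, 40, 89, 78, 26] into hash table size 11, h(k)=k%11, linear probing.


Insert 39: h=6 -> slot 6
Insert 40: h=7 -> slot 7
Insert 89: h=1 -> slot 1
Insert 78: h=1, 1 probes -> slot 2
Insert 26: h=4 -> slot 4

Table: [None, 89, 78, None, 26, None, 39, 40, None, None, None]


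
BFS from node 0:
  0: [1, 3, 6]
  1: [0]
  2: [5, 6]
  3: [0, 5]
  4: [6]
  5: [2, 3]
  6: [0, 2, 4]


Visit 0, enqueue [1, 3, 6]
Visit 1, enqueue []
Visit 3, enqueue [5]
Visit 6, enqueue [2, 4]
Visit 5, enqueue []
Visit 2, enqueue []
Visit 4, enqueue []

BFS order: [0, 1, 3, 6, 5, 2, 4]


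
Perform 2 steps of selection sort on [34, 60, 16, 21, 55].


Initial: [34, 60, 16, 21, 55]
Step 1: min=16 at 2
  Swap: [16, 60, 34, 21, 55]
Step 2: min=21 at 3
  Swap: [16, 21, 34, 60, 55]

After 2 steps: [16, 21, 34, 60, 55]


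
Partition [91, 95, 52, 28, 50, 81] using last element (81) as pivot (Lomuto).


Pivot: 81
  52 <= 81: swap -> [52, 95, 91, 28, 50, 81]
  28 <= 81: swap -> [52, 28, 91, 95, 50, 81]
  50 <= 81: swap -> [52, 28, 50, 95, 91, 81]
Place pivot at 3: [52, 28, 50, 81, 91, 95]

Partitioned: [52, 28, 50, 81, 91, 95]


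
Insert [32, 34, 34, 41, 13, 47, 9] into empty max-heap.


Insert 32: [32]
Insert 34: [34, 32]
Insert 34: [34, 32, 34]
Insert 41: [41, 34, 34, 32]
Insert 13: [41, 34, 34, 32, 13]
Insert 47: [47, 34, 41, 32, 13, 34]
Insert 9: [47, 34, 41, 32, 13, 34, 9]

Final heap: [47, 34, 41, 32, 13, 34, 9]


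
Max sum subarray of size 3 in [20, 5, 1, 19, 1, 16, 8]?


[0:3]: 26
[1:4]: 25
[2:5]: 21
[3:6]: 36
[4:7]: 25

Max: 36 at [3:6]


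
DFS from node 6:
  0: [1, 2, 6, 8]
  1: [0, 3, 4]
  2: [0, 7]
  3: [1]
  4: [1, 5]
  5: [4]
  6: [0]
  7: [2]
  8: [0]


Visit 6, push [0]
Visit 0, push [8, 2, 1]
Visit 1, push [4, 3]
Visit 3, push []
Visit 4, push [5]
Visit 5, push []
Visit 2, push [7]
Visit 7, push []
Visit 8, push []

DFS order: [6, 0, 1, 3, 4, 5, 2, 7, 8]


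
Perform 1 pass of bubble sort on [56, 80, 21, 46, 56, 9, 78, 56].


Initial: [56, 80, 21, 46, 56, 9, 78, 56]
Pass 1: [56, 21, 46, 56, 9, 78, 56, 80] (6 swaps)

After 1 pass: [56, 21, 46, 56, 9, 78, 56, 80]


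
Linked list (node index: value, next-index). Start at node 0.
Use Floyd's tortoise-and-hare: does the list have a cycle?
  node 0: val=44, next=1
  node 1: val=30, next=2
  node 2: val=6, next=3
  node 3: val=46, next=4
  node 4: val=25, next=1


Floyd's tortoise (slow, +1) and hare (fast, +2):
  init: slow=0, fast=0
  step 1: slow=1, fast=2
  step 2: slow=2, fast=4
  step 3: slow=3, fast=2
  step 4: slow=4, fast=4
  slow == fast at node 4: cycle detected

Cycle: yes


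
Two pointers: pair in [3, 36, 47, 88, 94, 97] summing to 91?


lo=0(3)+hi=5(97)=100
lo=0(3)+hi=4(94)=97
lo=0(3)+hi=3(88)=91

Yes: 3+88=91


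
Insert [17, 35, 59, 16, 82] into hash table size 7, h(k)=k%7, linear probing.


Insert 17: h=3 -> slot 3
Insert 35: h=0 -> slot 0
Insert 59: h=3, 1 probes -> slot 4
Insert 16: h=2 -> slot 2
Insert 82: h=5 -> slot 5

Table: [35, None, 16, 17, 59, 82, None]


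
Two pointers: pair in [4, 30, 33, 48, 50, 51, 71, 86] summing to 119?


lo=0(4)+hi=7(86)=90
lo=1(30)+hi=7(86)=116
lo=2(33)+hi=7(86)=119

Yes: 33+86=119


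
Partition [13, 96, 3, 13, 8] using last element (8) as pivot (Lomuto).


Pivot: 8
  3 <= 8: swap -> [3, 96, 13, 13, 8]
Place pivot at 1: [3, 8, 13, 13, 96]

Partitioned: [3, 8, 13, 13, 96]


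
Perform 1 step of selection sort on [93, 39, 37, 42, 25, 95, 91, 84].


Initial: [93, 39, 37, 42, 25, 95, 91, 84]
Step 1: min=25 at 4
  Swap: [25, 39, 37, 42, 93, 95, 91, 84]

After 1 step: [25, 39, 37, 42, 93, 95, 91, 84]


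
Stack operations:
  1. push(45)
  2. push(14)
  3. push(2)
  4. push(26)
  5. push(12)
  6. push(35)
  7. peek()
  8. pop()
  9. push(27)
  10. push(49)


push(45) -> [45]
push(14) -> [45, 14]
push(2) -> [45, 14, 2]
push(26) -> [45, 14, 2, 26]
push(12) -> [45, 14, 2, 26, 12]
push(35) -> [45, 14, 2, 26, 12, 35]
peek()->35
pop()->35, [45, 14, 2, 26, 12]
push(27) -> [45, 14, 2, 26, 12, 27]
push(49) -> [45, 14, 2, 26, 12, 27, 49]

Final stack: [45, 14, 2, 26, 12, 27, 49]


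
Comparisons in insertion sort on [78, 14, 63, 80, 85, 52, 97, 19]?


Algorithm: insertion sort
Input: [78, 14, 63, 80, 85, 52, 97, 19]
Sorted: [14, 19, 52, 63, 78, 80, 85, 97]

18


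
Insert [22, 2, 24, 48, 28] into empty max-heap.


Insert 22: [22]
Insert 2: [22, 2]
Insert 24: [24, 2, 22]
Insert 48: [48, 24, 22, 2]
Insert 28: [48, 28, 22, 2, 24]

Final heap: [48, 28, 22, 2, 24]


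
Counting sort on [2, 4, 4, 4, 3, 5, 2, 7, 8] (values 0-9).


Input: [2, 4, 4, 4, 3, 5, 2, 7, 8]
Counts: [0, 0, 2, 1, 3, 1, 0, 1, 1, 0]

Sorted: [2, 2, 3, 4, 4, 4, 5, 7, 8]


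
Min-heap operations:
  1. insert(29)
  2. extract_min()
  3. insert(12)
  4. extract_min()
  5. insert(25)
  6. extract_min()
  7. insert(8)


insert(29) -> [29]
extract_min()->29, []
insert(12) -> [12]
extract_min()->12, []
insert(25) -> [25]
extract_min()->25, []
insert(8) -> [8]

Final heap: [8]


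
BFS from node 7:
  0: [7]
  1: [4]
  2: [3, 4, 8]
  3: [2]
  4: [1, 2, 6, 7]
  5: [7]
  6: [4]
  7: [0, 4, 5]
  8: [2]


Visit 7, enqueue [0, 4, 5]
Visit 0, enqueue []
Visit 4, enqueue [1, 2, 6]
Visit 5, enqueue []
Visit 1, enqueue []
Visit 2, enqueue [3, 8]
Visit 6, enqueue []
Visit 3, enqueue []
Visit 8, enqueue []

BFS order: [7, 0, 4, 5, 1, 2, 6, 3, 8]


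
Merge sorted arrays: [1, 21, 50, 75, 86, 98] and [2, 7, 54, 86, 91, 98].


Take 1 from A
Take 2 from B
Take 7 from B
Take 21 from A
Take 50 from A
Take 54 from B
Take 75 from A
Take 86 from A
Take 86 from B
Take 91 from B
Take 98 from A

Merged: [1, 2, 7, 21, 50, 54, 75, 86, 86, 91, 98, 98]


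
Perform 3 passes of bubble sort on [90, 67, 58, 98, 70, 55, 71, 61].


Initial: [90, 67, 58, 98, 70, 55, 71, 61]
Pass 1: [67, 58, 90, 70, 55, 71, 61, 98] (6 swaps)
Pass 2: [58, 67, 70, 55, 71, 61, 90, 98] (5 swaps)
Pass 3: [58, 67, 55, 70, 61, 71, 90, 98] (2 swaps)

After 3 passes: [58, 67, 55, 70, 61, 71, 90, 98]


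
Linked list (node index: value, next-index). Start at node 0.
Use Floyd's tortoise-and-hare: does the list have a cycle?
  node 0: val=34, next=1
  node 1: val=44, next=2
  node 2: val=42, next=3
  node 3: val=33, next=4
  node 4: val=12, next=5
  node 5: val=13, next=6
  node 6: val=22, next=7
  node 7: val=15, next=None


Floyd's tortoise (slow, +1) and hare (fast, +2):
  init: slow=0, fast=0
  step 1: slow=1, fast=2
  step 2: slow=2, fast=4
  step 3: slow=3, fast=6
  step 4: fast 6->7->None, no cycle

Cycle: no


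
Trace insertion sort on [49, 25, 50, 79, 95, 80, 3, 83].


Initial: [49, 25, 50, 79, 95, 80, 3, 83]
Insert 25: [25, 49, 50, 79, 95, 80, 3, 83]
Insert 50: [25, 49, 50, 79, 95, 80, 3, 83]
Insert 79: [25, 49, 50, 79, 95, 80, 3, 83]
Insert 95: [25, 49, 50, 79, 95, 80, 3, 83]
Insert 80: [25, 49, 50, 79, 80, 95, 3, 83]
Insert 3: [3, 25, 49, 50, 79, 80, 95, 83]
Insert 83: [3, 25, 49, 50, 79, 80, 83, 95]

Sorted: [3, 25, 49, 50, 79, 80, 83, 95]


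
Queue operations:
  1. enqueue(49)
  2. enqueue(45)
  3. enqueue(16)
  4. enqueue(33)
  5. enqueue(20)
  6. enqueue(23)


enqueue(49) -> [49]
enqueue(45) -> [49, 45]
enqueue(16) -> [49, 45, 16]
enqueue(33) -> [49, 45, 16, 33]
enqueue(20) -> [49, 45, 16, 33, 20]
enqueue(23) -> [49, 45, 16, 33, 20, 23]

Final queue: [49, 45, 16, 33, 20, 23]


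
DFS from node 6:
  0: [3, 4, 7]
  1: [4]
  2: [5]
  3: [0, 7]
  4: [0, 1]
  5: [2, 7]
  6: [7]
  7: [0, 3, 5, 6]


Visit 6, push [7]
Visit 7, push [5, 3, 0]
Visit 0, push [4, 3]
Visit 3, push []
Visit 4, push [1]
Visit 1, push []
Visit 5, push [2]
Visit 2, push []

DFS order: [6, 7, 0, 3, 4, 1, 5, 2]


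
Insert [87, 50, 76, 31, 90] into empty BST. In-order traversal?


Insert 87: root
Insert 50: L from 87
Insert 76: L from 87 -> R from 50
Insert 31: L from 87 -> L from 50
Insert 90: R from 87

In-order: [31, 50, 76, 87, 90]


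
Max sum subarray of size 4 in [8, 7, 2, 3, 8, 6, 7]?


[0:4]: 20
[1:5]: 20
[2:6]: 19
[3:7]: 24

Max: 24 at [3:7]


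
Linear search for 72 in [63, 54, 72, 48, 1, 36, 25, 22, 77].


i=0: 63!=72
i=1: 54!=72
i=2: 72==72 found!

Found at 2, 3 comps


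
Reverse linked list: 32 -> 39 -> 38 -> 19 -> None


Step 1: curr=32, set curr.next=prev(None) | reversed so far: 32
Step 2: curr=39, set curr.next=prev(32) | reversed so far: 39 -> 32
Step 3: curr=38, set curr.next=prev(39) | reversed so far: 38 -> 39 -> 32
Step 4: curr=19, set curr.next=prev(38) | reversed so far: 19 -> 38 -> 39 -> 32

19 -> 38 -> 39 -> 32 -> None


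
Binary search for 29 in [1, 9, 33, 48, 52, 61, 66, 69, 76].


Step 1: lo=0, hi=8, mid=4, val=52
Step 2: lo=0, hi=3, mid=1, val=9
Step 3: lo=2, hi=3, mid=2, val=33

Not found


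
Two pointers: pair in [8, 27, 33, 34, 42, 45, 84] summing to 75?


lo=0(8)+hi=6(84)=92
lo=0(8)+hi=5(45)=53
lo=1(27)+hi=5(45)=72
lo=2(33)+hi=5(45)=78
lo=2(33)+hi=4(42)=75

Yes: 33+42=75


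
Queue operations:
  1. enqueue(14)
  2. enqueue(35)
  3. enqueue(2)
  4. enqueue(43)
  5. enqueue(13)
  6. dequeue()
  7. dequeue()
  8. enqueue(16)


enqueue(14) -> [14]
enqueue(35) -> [14, 35]
enqueue(2) -> [14, 35, 2]
enqueue(43) -> [14, 35, 2, 43]
enqueue(13) -> [14, 35, 2, 43, 13]
dequeue()->14, [35, 2, 43, 13]
dequeue()->35, [2, 43, 13]
enqueue(16) -> [2, 43, 13, 16]

Final queue: [2, 43, 13, 16]


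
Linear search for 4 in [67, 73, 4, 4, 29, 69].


i=0: 67!=4
i=1: 73!=4
i=2: 4==4 found!

Found at 2, 3 comps


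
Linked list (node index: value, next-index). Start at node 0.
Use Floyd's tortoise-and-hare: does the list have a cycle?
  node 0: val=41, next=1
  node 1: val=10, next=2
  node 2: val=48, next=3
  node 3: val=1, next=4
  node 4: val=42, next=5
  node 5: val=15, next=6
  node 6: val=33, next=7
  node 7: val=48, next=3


Floyd's tortoise (slow, +1) and hare (fast, +2):
  init: slow=0, fast=0
  step 1: slow=1, fast=2
  step 2: slow=2, fast=4
  step 3: slow=3, fast=6
  step 4: slow=4, fast=3
  step 5: slow=5, fast=5
  slow == fast at node 5: cycle detected

Cycle: yes


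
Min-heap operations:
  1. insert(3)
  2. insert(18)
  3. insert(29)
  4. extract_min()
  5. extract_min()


insert(3) -> [3]
insert(18) -> [3, 18]
insert(29) -> [3, 18, 29]
extract_min()->3, [18, 29]
extract_min()->18, [29]

Final heap: [29]


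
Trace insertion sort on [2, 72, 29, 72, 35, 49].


Initial: [2, 72, 29, 72, 35, 49]
Insert 72: [2, 72, 29, 72, 35, 49]
Insert 29: [2, 29, 72, 72, 35, 49]
Insert 72: [2, 29, 72, 72, 35, 49]
Insert 35: [2, 29, 35, 72, 72, 49]
Insert 49: [2, 29, 35, 49, 72, 72]

Sorted: [2, 29, 35, 49, 72, 72]


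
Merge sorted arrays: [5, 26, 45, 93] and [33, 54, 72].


Take 5 from A
Take 26 from A
Take 33 from B
Take 45 from A
Take 54 from B
Take 72 from B

Merged: [5, 26, 33, 45, 54, 72, 93]


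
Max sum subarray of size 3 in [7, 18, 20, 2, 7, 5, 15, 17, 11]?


[0:3]: 45
[1:4]: 40
[2:5]: 29
[3:6]: 14
[4:7]: 27
[5:8]: 37
[6:9]: 43

Max: 45 at [0:3]


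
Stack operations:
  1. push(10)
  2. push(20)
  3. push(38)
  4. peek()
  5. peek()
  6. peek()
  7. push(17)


push(10) -> [10]
push(20) -> [10, 20]
push(38) -> [10, 20, 38]
peek()->38
peek()->38
peek()->38
push(17) -> [10, 20, 38, 17]

Final stack: [10, 20, 38, 17]


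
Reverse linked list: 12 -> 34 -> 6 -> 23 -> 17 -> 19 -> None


Step 1: curr=12, set curr.next=prev(None) | reversed so far: 12
Step 2: curr=34, set curr.next=prev(12) | reversed so far: 34 -> 12
Step 3: curr=6, set curr.next=prev(34) | reversed so far: 6 -> 34 -> 12
Step 4: curr=23, set curr.next=prev(6) | reversed so far: 23 -> 6 -> 34 -> 12
Step 5: curr=17, set curr.next=prev(23) | reversed so far: 17 -> 23 -> 6 -> 34 -> 12
Step 6: curr=19, set curr.next=prev(17) | reversed so far: 19 -> 17 -> 23 -> 6 -> 34 -> 12

19 -> 17 -> 23 -> 6 -> 34 -> 12 -> None


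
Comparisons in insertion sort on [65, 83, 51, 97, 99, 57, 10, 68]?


Algorithm: insertion sort
Input: [65, 83, 51, 97, 99, 57, 10, 68]
Sorted: [10, 51, 57, 65, 68, 83, 97, 99]

20


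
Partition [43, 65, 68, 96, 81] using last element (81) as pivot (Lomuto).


Pivot: 81
  43 <= 81: advance i (no swap)
  65 <= 81: advance i (no swap)
  68 <= 81: advance i (no swap)
Place pivot at 3: [43, 65, 68, 81, 96]

Partitioned: [43, 65, 68, 81, 96]


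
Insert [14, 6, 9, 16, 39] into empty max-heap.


Insert 14: [14]
Insert 6: [14, 6]
Insert 9: [14, 6, 9]
Insert 16: [16, 14, 9, 6]
Insert 39: [39, 16, 9, 6, 14]

Final heap: [39, 16, 9, 6, 14]


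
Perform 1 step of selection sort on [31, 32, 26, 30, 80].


Initial: [31, 32, 26, 30, 80]
Step 1: min=26 at 2
  Swap: [26, 32, 31, 30, 80]

After 1 step: [26, 32, 31, 30, 80]


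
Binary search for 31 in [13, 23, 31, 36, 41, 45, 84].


Step 1: lo=0, hi=6, mid=3, val=36
Step 2: lo=0, hi=2, mid=1, val=23
Step 3: lo=2, hi=2, mid=2, val=31

Found at index 2


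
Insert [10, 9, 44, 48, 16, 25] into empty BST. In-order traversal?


Insert 10: root
Insert 9: L from 10
Insert 44: R from 10
Insert 48: R from 10 -> R from 44
Insert 16: R from 10 -> L from 44
Insert 25: R from 10 -> L from 44 -> R from 16

In-order: [9, 10, 16, 25, 44, 48]


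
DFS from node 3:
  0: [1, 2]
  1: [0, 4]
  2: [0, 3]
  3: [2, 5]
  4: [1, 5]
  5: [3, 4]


Visit 3, push [5, 2]
Visit 2, push [0]
Visit 0, push [1]
Visit 1, push [4]
Visit 4, push [5]
Visit 5, push []

DFS order: [3, 2, 0, 1, 4, 5]


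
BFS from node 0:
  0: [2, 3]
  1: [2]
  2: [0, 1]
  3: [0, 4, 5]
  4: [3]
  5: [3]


Visit 0, enqueue [2, 3]
Visit 2, enqueue [1]
Visit 3, enqueue [4, 5]
Visit 1, enqueue []
Visit 4, enqueue []
Visit 5, enqueue []

BFS order: [0, 2, 3, 1, 4, 5]


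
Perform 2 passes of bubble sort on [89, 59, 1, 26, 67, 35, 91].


Initial: [89, 59, 1, 26, 67, 35, 91]
Pass 1: [59, 1, 26, 67, 35, 89, 91] (5 swaps)
Pass 2: [1, 26, 59, 35, 67, 89, 91] (3 swaps)

After 2 passes: [1, 26, 59, 35, 67, 89, 91]


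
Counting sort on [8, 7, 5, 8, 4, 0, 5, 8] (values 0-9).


Input: [8, 7, 5, 8, 4, 0, 5, 8]
Counts: [1, 0, 0, 0, 1, 2, 0, 1, 3, 0]

Sorted: [0, 4, 5, 5, 7, 8, 8, 8]


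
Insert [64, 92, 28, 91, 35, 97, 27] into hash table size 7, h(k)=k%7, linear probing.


Insert 64: h=1 -> slot 1
Insert 92: h=1, 1 probes -> slot 2
Insert 28: h=0 -> slot 0
Insert 91: h=0, 3 probes -> slot 3
Insert 35: h=0, 4 probes -> slot 4
Insert 97: h=6 -> slot 6
Insert 27: h=6, 6 probes -> slot 5

Table: [28, 64, 92, 91, 35, 27, 97]


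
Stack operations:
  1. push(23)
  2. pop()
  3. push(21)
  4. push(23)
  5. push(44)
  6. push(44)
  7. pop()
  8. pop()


push(23) -> [23]
pop()->23, []
push(21) -> [21]
push(23) -> [21, 23]
push(44) -> [21, 23, 44]
push(44) -> [21, 23, 44, 44]
pop()->44, [21, 23, 44]
pop()->44, [21, 23]

Final stack: [21, 23]


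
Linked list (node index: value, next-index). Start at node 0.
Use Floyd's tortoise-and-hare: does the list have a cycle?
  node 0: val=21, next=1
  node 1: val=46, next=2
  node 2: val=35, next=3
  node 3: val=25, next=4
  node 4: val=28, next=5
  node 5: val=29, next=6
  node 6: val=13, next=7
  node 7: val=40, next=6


Floyd's tortoise (slow, +1) and hare (fast, +2):
  init: slow=0, fast=0
  step 1: slow=1, fast=2
  step 2: slow=2, fast=4
  step 3: slow=3, fast=6
  step 4: slow=4, fast=6
  step 5: slow=5, fast=6
  step 6: slow=6, fast=6
  slow == fast at node 6: cycle detected

Cycle: yes


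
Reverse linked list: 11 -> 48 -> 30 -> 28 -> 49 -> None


Step 1: curr=11, set curr.next=prev(None) | reversed so far: 11
Step 2: curr=48, set curr.next=prev(11) | reversed so far: 48 -> 11
Step 3: curr=30, set curr.next=prev(48) | reversed so far: 30 -> 48 -> 11
Step 4: curr=28, set curr.next=prev(30) | reversed so far: 28 -> 30 -> 48 -> 11
Step 5: curr=49, set curr.next=prev(28) | reversed so far: 49 -> 28 -> 30 -> 48 -> 11

49 -> 28 -> 30 -> 48 -> 11 -> None


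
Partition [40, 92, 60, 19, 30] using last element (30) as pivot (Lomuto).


Pivot: 30
  19 <= 30: swap -> [19, 92, 60, 40, 30]
Place pivot at 1: [19, 30, 60, 40, 92]

Partitioned: [19, 30, 60, 40, 92]


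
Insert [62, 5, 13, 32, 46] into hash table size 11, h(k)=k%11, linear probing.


Insert 62: h=7 -> slot 7
Insert 5: h=5 -> slot 5
Insert 13: h=2 -> slot 2
Insert 32: h=10 -> slot 10
Insert 46: h=2, 1 probes -> slot 3

Table: [None, None, 13, 46, None, 5, None, 62, None, None, 32]


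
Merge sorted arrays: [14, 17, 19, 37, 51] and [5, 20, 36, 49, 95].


Take 5 from B
Take 14 from A
Take 17 from A
Take 19 from A
Take 20 from B
Take 36 from B
Take 37 from A
Take 49 from B
Take 51 from A

Merged: [5, 14, 17, 19, 20, 36, 37, 49, 51, 95]


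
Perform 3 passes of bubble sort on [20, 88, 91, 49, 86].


Initial: [20, 88, 91, 49, 86]
Pass 1: [20, 88, 49, 86, 91] (2 swaps)
Pass 2: [20, 49, 86, 88, 91] (2 swaps)
Pass 3: [20, 49, 86, 88, 91] (0 swaps)

After 3 passes: [20, 49, 86, 88, 91]


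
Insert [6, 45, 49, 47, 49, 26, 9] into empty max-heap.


Insert 6: [6]
Insert 45: [45, 6]
Insert 49: [49, 6, 45]
Insert 47: [49, 47, 45, 6]
Insert 49: [49, 49, 45, 6, 47]
Insert 26: [49, 49, 45, 6, 47, 26]
Insert 9: [49, 49, 45, 6, 47, 26, 9]

Final heap: [49, 49, 45, 6, 47, 26, 9]


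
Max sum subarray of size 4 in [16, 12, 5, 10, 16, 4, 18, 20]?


[0:4]: 43
[1:5]: 43
[2:6]: 35
[3:7]: 48
[4:8]: 58

Max: 58 at [4:8]


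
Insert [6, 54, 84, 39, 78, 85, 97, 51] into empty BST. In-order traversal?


Insert 6: root
Insert 54: R from 6
Insert 84: R from 6 -> R from 54
Insert 39: R from 6 -> L from 54
Insert 78: R from 6 -> R from 54 -> L from 84
Insert 85: R from 6 -> R from 54 -> R from 84
Insert 97: R from 6 -> R from 54 -> R from 84 -> R from 85
Insert 51: R from 6 -> L from 54 -> R from 39

In-order: [6, 39, 51, 54, 78, 84, 85, 97]


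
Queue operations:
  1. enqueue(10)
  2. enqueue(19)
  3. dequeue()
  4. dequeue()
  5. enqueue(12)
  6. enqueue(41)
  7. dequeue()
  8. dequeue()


enqueue(10) -> [10]
enqueue(19) -> [10, 19]
dequeue()->10, [19]
dequeue()->19, []
enqueue(12) -> [12]
enqueue(41) -> [12, 41]
dequeue()->12, [41]
dequeue()->41, []

Final queue: []


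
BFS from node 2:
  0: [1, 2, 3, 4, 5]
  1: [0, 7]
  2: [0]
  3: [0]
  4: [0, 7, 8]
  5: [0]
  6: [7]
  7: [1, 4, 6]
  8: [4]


Visit 2, enqueue [0]
Visit 0, enqueue [1, 3, 4, 5]
Visit 1, enqueue [7]
Visit 3, enqueue []
Visit 4, enqueue [8]
Visit 5, enqueue []
Visit 7, enqueue [6]
Visit 8, enqueue []
Visit 6, enqueue []

BFS order: [2, 0, 1, 3, 4, 5, 7, 8, 6]


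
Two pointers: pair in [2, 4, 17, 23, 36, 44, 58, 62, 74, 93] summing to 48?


lo=0(2)+hi=9(93)=95
lo=0(2)+hi=8(74)=76
lo=0(2)+hi=7(62)=64
lo=0(2)+hi=6(58)=60
lo=0(2)+hi=5(44)=46
lo=1(4)+hi=5(44)=48

Yes: 4+44=48


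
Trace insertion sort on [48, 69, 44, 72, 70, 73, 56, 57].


Initial: [48, 69, 44, 72, 70, 73, 56, 57]
Insert 69: [48, 69, 44, 72, 70, 73, 56, 57]
Insert 44: [44, 48, 69, 72, 70, 73, 56, 57]
Insert 72: [44, 48, 69, 72, 70, 73, 56, 57]
Insert 70: [44, 48, 69, 70, 72, 73, 56, 57]
Insert 73: [44, 48, 69, 70, 72, 73, 56, 57]
Insert 56: [44, 48, 56, 69, 70, 72, 73, 57]
Insert 57: [44, 48, 56, 57, 69, 70, 72, 73]

Sorted: [44, 48, 56, 57, 69, 70, 72, 73]


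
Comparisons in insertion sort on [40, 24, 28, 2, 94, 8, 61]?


Algorithm: insertion sort
Input: [40, 24, 28, 2, 94, 8, 61]
Sorted: [2, 8, 24, 28, 40, 61, 94]

14


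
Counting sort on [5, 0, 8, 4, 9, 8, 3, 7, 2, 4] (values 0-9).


Input: [5, 0, 8, 4, 9, 8, 3, 7, 2, 4]
Counts: [1, 0, 1, 1, 2, 1, 0, 1, 2, 1]

Sorted: [0, 2, 3, 4, 4, 5, 7, 8, 8, 9]


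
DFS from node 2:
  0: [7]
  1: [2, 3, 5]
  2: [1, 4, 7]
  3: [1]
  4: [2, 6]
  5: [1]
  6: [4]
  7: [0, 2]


Visit 2, push [7, 4, 1]
Visit 1, push [5, 3]
Visit 3, push []
Visit 5, push []
Visit 4, push [6]
Visit 6, push []
Visit 7, push [0]
Visit 0, push []

DFS order: [2, 1, 3, 5, 4, 6, 7, 0]


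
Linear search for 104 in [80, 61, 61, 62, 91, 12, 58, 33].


i=0: 80!=104
i=1: 61!=104
i=2: 61!=104
i=3: 62!=104
i=4: 91!=104
i=5: 12!=104
i=6: 58!=104
i=7: 33!=104

Not found, 8 comps


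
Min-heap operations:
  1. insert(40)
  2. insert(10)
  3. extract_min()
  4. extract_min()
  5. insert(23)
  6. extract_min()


insert(40) -> [40]
insert(10) -> [10, 40]
extract_min()->10, [40]
extract_min()->40, []
insert(23) -> [23]
extract_min()->23, []

Final heap: []


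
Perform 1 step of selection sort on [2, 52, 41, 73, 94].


Initial: [2, 52, 41, 73, 94]
Step 1: min=2 at 0
  Swap: [2, 52, 41, 73, 94]

After 1 step: [2, 52, 41, 73, 94]


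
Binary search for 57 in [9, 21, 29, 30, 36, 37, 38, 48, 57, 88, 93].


Step 1: lo=0, hi=10, mid=5, val=37
Step 2: lo=6, hi=10, mid=8, val=57

Found at index 8


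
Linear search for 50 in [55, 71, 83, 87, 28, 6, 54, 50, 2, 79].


i=0: 55!=50
i=1: 71!=50
i=2: 83!=50
i=3: 87!=50
i=4: 28!=50
i=5: 6!=50
i=6: 54!=50
i=7: 50==50 found!

Found at 7, 8 comps


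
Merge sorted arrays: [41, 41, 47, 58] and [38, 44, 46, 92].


Take 38 from B
Take 41 from A
Take 41 from A
Take 44 from B
Take 46 from B
Take 47 from A
Take 58 from A

Merged: [38, 41, 41, 44, 46, 47, 58, 92]


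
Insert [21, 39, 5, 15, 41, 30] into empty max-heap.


Insert 21: [21]
Insert 39: [39, 21]
Insert 5: [39, 21, 5]
Insert 15: [39, 21, 5, 15]
Insert 41: [41, 39, 5, 15, 21]
Insert 30: [41, 39, 30, 15, 21, 5]

Final heap: [41, 39, 30, 15, 21, 5]


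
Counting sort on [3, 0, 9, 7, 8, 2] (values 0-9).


Input: [3, 0, 9, 7, 8, 2]
Counts: [1, 0, 1, 1, 0, 0, 0, 1, 1, 1]

Sorted: [0, 2, 3, 7, 8, 9]


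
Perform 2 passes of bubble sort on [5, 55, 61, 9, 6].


Initial: [5, 55, 61, 9, 6]
Pass 1: [5, 55, 9, 6, 61] (2 swaps)
Pass 2: [5, 9, 6, 55, 61] (2 swaps)

After 2 passes: [5, 9, 6, 55, 61]


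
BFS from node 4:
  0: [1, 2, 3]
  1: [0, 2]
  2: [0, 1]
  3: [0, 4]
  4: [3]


Visit 4, enqueue [3]
Visit 3, enqueue [0]
Visit 0, enqueue [1, 2]
Visit 1, enqueue []
Visit 2, enqueue []

BFS order: [4, 3, 0, 1, 2]


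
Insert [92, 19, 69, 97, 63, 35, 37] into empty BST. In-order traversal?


Insert 92: root
Insert 19: L from 92
Insert 69: L from 92 -> R from 19
Insert 97: R from 92
Insert 63: L from 92 -> R from 19 -> L from 69
Insert 35: L from 92 -> R from 19 -> L from 69 -> L from 63
Insert 37: L from 92 -> R from 19 -> L from 69 -> L from 63 -> R from 35

In-order: [19, 35, 37, 63, 69, 92, 97]


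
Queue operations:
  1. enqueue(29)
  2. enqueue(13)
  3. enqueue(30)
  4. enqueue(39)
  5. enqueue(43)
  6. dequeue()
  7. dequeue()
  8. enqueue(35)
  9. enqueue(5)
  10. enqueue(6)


enqueue(29) -> [29]
enqueue(13) -> [29, 13]
enqueue(30) -> [29, 13, 30]
enqueue(39) -> [29, 13, 30, 39]
enqueue(43) -> [29, 13, 30, 39, 43]
dequeue()->29, [13, 30, 39, 43]
dequeue()->13, [30, 39, 43]
enqueue(35) -> [30, 39, 43, 35]
enqueue(5) -> [30, 39, 43, 35, 5]
enqueue(6) -> [30, 39, 43, 35, 5, 6]

Final queue: [30, 39, 43, 35, 5, 6]


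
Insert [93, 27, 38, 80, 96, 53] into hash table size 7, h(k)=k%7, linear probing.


Insert 93: h=2 -> slot 2
Insert 27: h=6 -> slot 6
Insert 38: h=3 -> slot 3
Insert 80: h=3, 1 probes -> slot 4
Insert 96: h=5 -> slot 5
Insert 53: h=4, 3 probes -> slot 0

Table: [53, None, 93, 38, 80, 96, 27]


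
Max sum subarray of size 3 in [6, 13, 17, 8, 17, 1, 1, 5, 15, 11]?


[0:3]: 36
[1:4]: 38
[2:5]: 42
[3:6]: 26
[4:7]: 19
[5:8]: 7
[6:9]: 21
[7:10]: 31

Max: 42 at [2:5]


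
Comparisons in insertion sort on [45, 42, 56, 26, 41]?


Algorithm: insertion sort
Input: [45, 42, 56, 26, 41]
Sorted: [26, 41, 42, 45, 56]

9


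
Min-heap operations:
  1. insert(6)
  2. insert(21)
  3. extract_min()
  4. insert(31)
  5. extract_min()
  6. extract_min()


insert(6) -> [6]
insert(21) -> [6, 21]
extract_min()->6, [21]
insert(31) -> [21, 31]
extract_min()->21, [31]
extract_min()->31, []

Final heap: []


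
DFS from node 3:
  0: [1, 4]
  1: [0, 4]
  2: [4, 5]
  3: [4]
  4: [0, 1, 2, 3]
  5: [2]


Visit 3, push [4]
Visit 4, push [2, 1, 0]
Visit 0, push [1]
Visit 1, push []
Visit 2, push [5]
Visit 5, push []

DFS order: [3, 4, 0, 1, 2, 5]


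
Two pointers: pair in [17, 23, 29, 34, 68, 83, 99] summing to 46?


lo=0(17)+hi=6(99)=116
lo=0(17)+hi=5(83)=100
lo=0(17)+hi=4(68)=85
lo=0(17)+hi=3(34)=51
lo=0(17)+hi=2(29)=46

Yes: 17+29=46


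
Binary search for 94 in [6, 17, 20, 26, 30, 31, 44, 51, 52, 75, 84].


Step 1: lo=0, hi=10, mid=5, val=31
Step 2: lo=6, hi=10, mid=8, val=52
Step 3: lo=9, hi=10, mid=9, val=75
Step 4: lo=10, hi=10, mid=10, val=84

Not found


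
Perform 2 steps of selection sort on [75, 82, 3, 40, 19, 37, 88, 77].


Initial: [75, 82, 3, 40, 19, 37, 88, 77]
Step 1: min=3 at 2
  Swap: [3, 82, 75, 40, 19, 37, 88, 77]
Step 2: min=19 at 4
  Swap: [3, 19, 75, 40, 82, 37, 88, 77]

After 2 steps: [3, 19, 75, 40, 82, 37, 88, 77]


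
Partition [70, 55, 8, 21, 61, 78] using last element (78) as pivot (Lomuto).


Pivot: 78
  70 <= 78: advance i (no swap)
  55 <= 78: advance i (no swap)
  8 <= 78: advance i (no swap)
  21 <= 78: advance i (no swap)
  61 <= 78: advance i (no swap)
Place pivot at 5: [70, 55, 8, 21, 61, 78]

Partitioned: [70, 55, 8, 21, 61, 78]


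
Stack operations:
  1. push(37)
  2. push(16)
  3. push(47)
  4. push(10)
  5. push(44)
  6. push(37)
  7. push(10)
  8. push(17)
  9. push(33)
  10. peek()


push(37) -> [37]
push(16) -> [37, 16]
push(47) -> [37, 16, 47]
push(10) -> [37, 16, 47, 10]
push(44) -> [37, 16, 47, 10, 44]
push(37) -> [37, 16, 47, 10, 44, 37]
push(10) -> [37, 16, 47, 10, 44, 37, 10]
push(17) -> [37, 16, 47, 10, 44, 37, 10, 17]
push(33) -> [37, 16, 47, 10, 44, 37, 10, 17, 33]
peek()->33

Final stack: [37, 16, 47, 10, 44, 37, 10, 17, 33]


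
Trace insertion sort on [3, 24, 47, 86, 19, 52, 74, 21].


Initial: [3, 24, 47, 86, 19, 52, 74, 21]
Insert 24: [3, 24, 47, 86, 19, 52, 74, 21]
Insert 47: [3, 24, 47, 86, 19, 52, 74, 21]
Insert 86: [3, 24, 47, 86, 19, 52, 74, 21]
Insert 19: [3, 19, 24, 47, 86, 52, 74, 21]
Insert 52: [3, 19, 24, 47, 52, 86, 74, 21]
Insert 74: [3, 19, 24, 47, 52, 74, 86, 21]
Insert 21: [3, 19, 21, 24, 47, 52, 74, 86]

Sorted: [3, 19, 21, 24, 47, 52, 74, 86]


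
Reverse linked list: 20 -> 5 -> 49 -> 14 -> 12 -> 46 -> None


Step 1: curr=20, set curr.next=prev(None) | reversed so far: 20
Step 2: curr=5, set curr.next=prev(20) | reversed so far: 5 -> 20
Step 3: curr=49, set curr.next=prev(5) | reversed so far: 49 -> 5 -> 20
Step 4: curr=14, set curr.next=prev(49) | reversed so far: 14 -> 49 -> 5 -> 20
Step 5: curr=12, set curr.next=prev(14) | reversed so far: 12 -> 14 -> 49 -> 5 -> 20
Step 6: curr=46, set curr.next=prev(12) | reversed so far: 46 -> 12 -> 14 -> 49 -> 5 -> 20

46 -> 12 -> 14 -> 49 -> 5 -> 20 -> None


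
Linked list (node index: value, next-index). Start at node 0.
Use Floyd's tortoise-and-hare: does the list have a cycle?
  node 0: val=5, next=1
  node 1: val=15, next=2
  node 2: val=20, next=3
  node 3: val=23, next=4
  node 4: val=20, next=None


Floyd's tortoise (slow, +1) and hare (fast, +2):
  init: slow=0, fast=0
  step 1: slow=1, fast=2
  step 2: slow=2, fast=4
  step 3: fast -> None, no cycle

Cycle: no


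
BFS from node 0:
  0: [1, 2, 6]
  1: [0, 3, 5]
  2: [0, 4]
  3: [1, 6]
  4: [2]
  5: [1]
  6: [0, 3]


Visit 0, enqueue [1, 2, 6]
Visit 1, enqueue [3, 5]
Visit 2, enqueue [4]
Visit 6, enqueue []
Visit 3, enqueue []
Visit 5, enqueue []
Visit 4, enqueue []

BFS order: [0, 1, 2, 6, 3, 5, 4]


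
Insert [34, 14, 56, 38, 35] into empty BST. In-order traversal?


Insert 34: root
Insert 14: L from 34
Insert 56: R from 34
Insert 38: R from 34 -> L from 56
Insert 35: R from 34 -> L from 56 -> L from 38

In-order: [14, 34, 35, 38, 56]


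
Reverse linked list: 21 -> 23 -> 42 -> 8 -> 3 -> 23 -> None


Step 1: curr=21, set curr.next=prev(None) | reversed so far: 21
Step 2: curr=23, set curr.next=prev(21) | reversed so far: 23 -> 21
Step 3: curr=42, set curr.next=prev(23) | reversed so far: 42 -> 23 -> 21
Step 4: curr=8, set curr.next=prev(42) | reversed so far: 8 -> 42 -> 23 -> 21
Step 5: curr=3, set curr.next=prev(8) | reversed so far: 3 -> 8 -> 42 -> 23 -> 21
Step 6: curr=23, set curr.next=prev(3) | reversed so far: 23 -> 3 -> 8 -> 42 -> 23 -> 21

23 -> 3 -> 8 -> 42 -> 23 -> 21 -> None


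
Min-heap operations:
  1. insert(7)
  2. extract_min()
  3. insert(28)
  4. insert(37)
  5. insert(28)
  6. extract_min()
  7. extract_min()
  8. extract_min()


insert(7) -> [7]
extract_min()->7, []
insert(28) -> [28]
insert(37) -> [28, 37]
insert(28) -> [28, 37, 28]
extract_min()->28, [28, 37]
extract_min()->28, [37]
extract_min()->37, []

Final heap: []


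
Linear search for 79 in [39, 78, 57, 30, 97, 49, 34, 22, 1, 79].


i=0: 39!=79
i=1: 78!=79
i=2: 57!=79
i=3: 30!=79
i=4: 97!=79
i=5: 49!=79
i=6: 34!=79
i=7: 22!=79
i=8: 1!=79
i=9: 79==79 found!

Found at 9, 10 comps


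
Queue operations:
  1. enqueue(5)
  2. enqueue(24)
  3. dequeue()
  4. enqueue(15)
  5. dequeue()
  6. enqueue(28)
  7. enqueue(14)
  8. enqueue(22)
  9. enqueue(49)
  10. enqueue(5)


enqueue(5) -> [5]
enqueue(24) -> [5, 24]
dequeue()->5, [24]
enqueue(15) -> [24, 15]
dequeue()->24, [15]
enqueue(28) -> [15, 28]
enqueue(14) -> [15, 28, 14]
enqueue(22) -> [15, 28, 14, 22]
enqueue(49) -> [15, 28, 14, 22, 49]
enqueue(5) -> [15, 28, 14, 22, 49, 5]

Final queue: [15, 28, 14, 22, 49, 5]


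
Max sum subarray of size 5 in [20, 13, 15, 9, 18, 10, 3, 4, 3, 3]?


[0:5]: 75
[1:6]: 65
[2:7]: 55
[3:8]: 44
[4:9]: 38
[5:10]: 23

Max: 75 at [0:5]


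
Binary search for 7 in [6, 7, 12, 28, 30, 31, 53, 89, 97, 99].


Step 1: lo=0, hi=9, mid=4, val=30
Step 2: lo=0, hi=3, mid=1, val=7

Found at index 1


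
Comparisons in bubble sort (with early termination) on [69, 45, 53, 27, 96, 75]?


Algorithm: bubble sort (with early termination)
Input: [69, 45, 53, 27, 96, 75]
Sorted: [27, 45, 53, 69, 75, 96]

14


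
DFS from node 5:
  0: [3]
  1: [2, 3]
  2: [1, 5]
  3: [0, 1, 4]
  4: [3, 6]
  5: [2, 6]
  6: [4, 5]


Visit 5, push [6, 2]
Visit 2, push [1]
Visit 1, push [3]
Visit 3, push [4, 0]
Visit 0, push []
Visit 4, push [6]
Visit 6, push []

DFS order: [5, 2, 1, 3, 0, 4, 6]


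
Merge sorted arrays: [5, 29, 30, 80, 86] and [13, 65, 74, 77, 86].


Take 5 from A
Take 13 from B
Take 29 from A
Take 30 from A
Take 65 from B
Take 74 from B
Take 77 from B
Take 80 from A
Take 86 from A

Merged: [5, 13, 29, 30, 65, 74, 77, 80, 86, 86]


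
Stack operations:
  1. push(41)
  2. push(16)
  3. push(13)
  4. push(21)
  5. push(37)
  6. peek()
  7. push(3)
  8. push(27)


push(41) -> [41]
push(16) -> [41, 16]
push(13) -> [41, 16, 13]
push(21) -> [41, 16, 13, 21]
push(37) -> [41, 16, 13, 21, 37]
peek()->37
push(3) -> [41, 16, 13, 21, 37, 3]
push(27) -> [41, 16, 13, 21, 37, 3, 27]

Final stack: [41, 16, 13, 21, 37, 3, 27]


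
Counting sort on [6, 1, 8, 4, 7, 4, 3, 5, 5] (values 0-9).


Input: [6, 1, 8, 4, 7, 4, 3, 5, 5]
Counts: [0, 1, 0, 1, 2, 2, 1, 1, 1, 0]

Sorted: [1, 3, 4, 4, 5, 5, 6, 7, 8]


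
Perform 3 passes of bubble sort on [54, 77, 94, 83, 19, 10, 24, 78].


Initial: [54, 77, 94, 83, 19, 10, 24, 78]
Pass 1: [54, 77, 83, 19, 10, 24, 78, 94] (5 swaps)
Pass 2: [54, 77, 19, 10, 24, 78, 83, 94] (4 swaps)
Pass 3: [54, 19, 10, 24, 77, 78, 83, 94] (3 swaps)

After 3 passes: [54, 19, 10, 24, 77, 78, 83, 94]
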